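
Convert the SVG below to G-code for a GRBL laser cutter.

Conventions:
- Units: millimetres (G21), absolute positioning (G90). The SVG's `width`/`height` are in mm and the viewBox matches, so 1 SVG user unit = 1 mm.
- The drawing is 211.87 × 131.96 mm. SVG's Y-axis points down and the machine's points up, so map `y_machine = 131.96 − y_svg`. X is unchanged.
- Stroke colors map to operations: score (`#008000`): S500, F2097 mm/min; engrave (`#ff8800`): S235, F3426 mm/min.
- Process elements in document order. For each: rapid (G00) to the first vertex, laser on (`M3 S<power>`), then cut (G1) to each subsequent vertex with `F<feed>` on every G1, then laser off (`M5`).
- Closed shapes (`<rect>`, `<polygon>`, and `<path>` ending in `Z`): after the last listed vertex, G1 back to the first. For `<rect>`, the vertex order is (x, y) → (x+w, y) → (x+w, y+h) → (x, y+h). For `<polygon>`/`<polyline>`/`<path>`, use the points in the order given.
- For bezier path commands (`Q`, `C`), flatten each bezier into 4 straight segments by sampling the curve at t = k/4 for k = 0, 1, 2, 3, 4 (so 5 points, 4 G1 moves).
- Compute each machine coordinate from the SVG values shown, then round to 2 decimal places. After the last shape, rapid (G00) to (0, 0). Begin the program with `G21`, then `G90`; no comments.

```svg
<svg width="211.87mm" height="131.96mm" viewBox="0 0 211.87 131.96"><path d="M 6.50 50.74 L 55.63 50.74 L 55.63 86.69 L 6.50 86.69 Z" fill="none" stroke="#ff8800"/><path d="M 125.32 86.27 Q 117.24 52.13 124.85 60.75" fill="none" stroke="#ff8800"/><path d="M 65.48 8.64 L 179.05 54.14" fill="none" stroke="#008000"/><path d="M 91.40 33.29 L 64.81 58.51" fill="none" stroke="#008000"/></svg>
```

1 u = 1 mm; y_m = 131.96 − y.

[1] `<path>` rectangle, #ff8800→engrave S235 F3426: (6.50,81.22) → (55.63,81.22) → (55.63,45.27) → (6.50,45.27) → (6.50,81.22) (closed)

[2] `<path>` quadratic bezier, #ff8800→engrave S235 F3426: (125.32,45.69) → (122.26,60.09) → (121.16,69.14) → (122.03,72.85) → (124.85,71.21)

[3] `<path>` line segment, #008000→score S500 F2097: (65.48,123.32) → (179.05,77.82)

[4] `<path>` line segment, #008000→score S500 F2097: (91.40,98.67) → (64.81,73.45)

G21
G90
G00 X6.50 Y81.22
M3 S235
G1 X55.63 Y81.22 F3426
G1 X55.63 Y45.27 F3426
G1 X6.50 Y45.27 F3426
G1 X6.50 Y81.22 F3426
M5
G00 X125.32 Y45.69
M3 S235
G1 X122.26 Y60.09 F3426
G1 X121.16 Y69.14 F3426
G1 X122.03 Y72.85 F3426
G1 X124.85 Y71.21 F3426
M5
G00 X65.48 Y123.32
M3 S500
G1 X179.05 Y77.82 F2097
M5
G00 X91.40 Y98.67
M3 S500
G1 X64.81 Y73.45 F2097
M5
G00 X0.00 Y0.00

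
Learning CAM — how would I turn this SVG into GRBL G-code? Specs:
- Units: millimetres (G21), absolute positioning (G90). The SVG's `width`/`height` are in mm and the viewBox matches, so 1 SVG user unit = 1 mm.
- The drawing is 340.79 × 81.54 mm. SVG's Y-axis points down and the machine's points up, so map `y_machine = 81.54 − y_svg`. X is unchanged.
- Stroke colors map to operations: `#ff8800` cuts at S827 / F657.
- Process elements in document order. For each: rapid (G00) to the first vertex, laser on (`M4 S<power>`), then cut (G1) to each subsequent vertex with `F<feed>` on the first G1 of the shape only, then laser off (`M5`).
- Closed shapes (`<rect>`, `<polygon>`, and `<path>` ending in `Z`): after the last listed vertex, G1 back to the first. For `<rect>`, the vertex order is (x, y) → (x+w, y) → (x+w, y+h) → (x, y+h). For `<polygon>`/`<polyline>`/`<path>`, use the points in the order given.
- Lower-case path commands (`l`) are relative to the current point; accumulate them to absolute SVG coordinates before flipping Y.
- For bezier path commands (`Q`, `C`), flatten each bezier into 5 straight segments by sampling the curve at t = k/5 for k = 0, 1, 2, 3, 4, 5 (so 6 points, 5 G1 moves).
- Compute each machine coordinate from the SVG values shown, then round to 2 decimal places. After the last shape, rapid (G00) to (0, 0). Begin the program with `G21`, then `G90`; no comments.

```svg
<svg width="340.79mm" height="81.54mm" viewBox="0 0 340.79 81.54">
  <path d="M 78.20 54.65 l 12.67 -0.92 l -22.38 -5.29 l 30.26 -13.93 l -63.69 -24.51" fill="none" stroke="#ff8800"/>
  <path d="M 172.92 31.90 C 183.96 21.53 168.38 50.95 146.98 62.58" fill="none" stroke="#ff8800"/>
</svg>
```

G21
G90
G00 X78.20 Y26.89
M4 S827
G1 X90.87 Y27.81 F657
G1 X68.49 Y33.10
G1 X98.75 Y47.03
G1 X35.06 Y71.54
M5
G00 X172.92 Y49.64
M4 S827
G1 X176.52 Y51.55 F657
G1 X174.72 Y46.67
G1 X168.54 Y37.77
G1 X158.96 Y27.61
G1 X146.98 Y18.96
M5
G00 X0.00 Y0.00

1 u = 1 mm; y_m = 81.54 − y.

[1] `<path>` open polyline, #ff8800→cut S827 F657: (78.20,26.89) → (90.87,27.81) → (68.49,33.10) → (98.75,47.03) → (35.06,71.54)

[2] `<path>` cubic bezier, #ff8800→cut S827 F657: (172.92,49.64) → (176.52,51.55) → (174.72,46.67) → (168.54,37.77) → (158.96,27.61) → (146.98,18.96)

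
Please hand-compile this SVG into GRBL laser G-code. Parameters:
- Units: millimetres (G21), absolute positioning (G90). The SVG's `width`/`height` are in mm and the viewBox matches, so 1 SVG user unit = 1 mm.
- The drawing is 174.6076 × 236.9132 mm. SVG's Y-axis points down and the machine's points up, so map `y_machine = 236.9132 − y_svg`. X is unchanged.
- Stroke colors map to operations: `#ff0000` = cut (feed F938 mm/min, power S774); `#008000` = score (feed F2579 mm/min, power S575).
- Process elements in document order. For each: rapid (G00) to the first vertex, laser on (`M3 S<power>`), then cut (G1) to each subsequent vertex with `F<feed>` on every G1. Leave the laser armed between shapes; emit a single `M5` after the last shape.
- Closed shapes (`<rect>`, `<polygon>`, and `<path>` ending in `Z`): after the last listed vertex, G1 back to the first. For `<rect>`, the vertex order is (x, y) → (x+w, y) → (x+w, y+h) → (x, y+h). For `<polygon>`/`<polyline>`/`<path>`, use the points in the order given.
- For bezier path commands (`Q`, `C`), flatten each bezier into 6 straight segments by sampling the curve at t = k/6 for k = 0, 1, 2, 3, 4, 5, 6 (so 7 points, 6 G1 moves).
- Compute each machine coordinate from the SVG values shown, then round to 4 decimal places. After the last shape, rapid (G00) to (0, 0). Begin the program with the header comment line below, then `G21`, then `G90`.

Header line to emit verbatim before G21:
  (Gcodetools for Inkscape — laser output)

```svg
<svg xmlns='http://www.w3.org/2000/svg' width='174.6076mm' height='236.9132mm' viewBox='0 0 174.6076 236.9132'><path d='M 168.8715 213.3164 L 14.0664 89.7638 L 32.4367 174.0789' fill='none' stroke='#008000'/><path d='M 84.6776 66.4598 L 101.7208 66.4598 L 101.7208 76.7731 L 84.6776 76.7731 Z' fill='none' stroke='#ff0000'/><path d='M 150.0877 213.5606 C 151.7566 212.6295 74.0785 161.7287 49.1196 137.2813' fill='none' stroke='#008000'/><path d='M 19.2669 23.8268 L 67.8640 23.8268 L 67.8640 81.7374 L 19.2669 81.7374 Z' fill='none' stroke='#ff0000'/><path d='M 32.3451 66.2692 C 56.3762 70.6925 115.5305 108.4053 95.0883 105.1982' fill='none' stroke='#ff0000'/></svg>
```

viewBox `0 0 174.6076 236.9132` with mm width/height → 1 unit = 1 mm. Flip: y_m = 236.9132 − y_svg.

**Shape 1** — `<path>` open polyline, stroke `#008000` → score (S575, F2579). Machine vertices: (168.8715,23.5968) → (14.0664,147.1494) → (32.4367,62.8343). Open path.

**Shape 2** — `<path>` rectangle, stroke `#ff0000` → cut (S774, F938). Machine vertices: (84.6776,170.4534) → (101.7208,170.4534) → (101.7208,160.1401) → (84.6776,160.1401) → (84.6776,170.4534). Closed: final G1 returns to the first vertex.

**Shape 3** — `<path>` cubic bezier, stroke `#008000` → score (S575, F2579). Control points (SVG): P0=(150.0877,213.5606), P1=(151.7566,212.6295), P2=(74.0785,161.7287), P3=(49.1196,137.2813); sampled at t=k/6. Machine vertices: (150.0877,23.3526) → (144.9213,27.6285) → (130.1989,38.1098) → (109.5891,52.6736) → (86.7602,69.1972) → (65.3809,85.5576) → (49.1196,99.6319). Open path.

**Shape 4** — `<path>` rectangle, stroke `#ff0000` → cut (S774, F938). Machine vertices: (19.2669,213.0864) → (67.8640,213.0864) → (67.8640,155.1758) → (19.2669,155.1758) → (19.2669,213.0864). Closed: final G1 returns to the first vertex.

**Shape 5** — `<path>` cubic bezier, stroke `#ff0000` → cut (S774, F938). Control points (SVG): P0=(32.3451,66.2692), P1=(56.3762,70.6925), P2=(115.5305,108.4053), P3=(95.0883,105.1982); sampled at t=k/6. Machine vertices: (32.3451,170.6440) → (46.7565,166.0018) → (63.8351,157.8727) → (80.3942,148.3181) → (93.2472,139.3994) → (99.2075,133.1779) → (95.0883,131.7150). Open path.

(Gcodetools for Inkscape — laser output)
G21
G90
G00 X168.8715 Y23.5968
M3 S575
G1 X14.0664 Y147.1494 F2579
G1 X32.4367 Y62.8343 F2579
G00 X84.6776 Y170.4534
M3 S774
G1 X101.7208 Y170.4534 F938
G1 X101.7208 Y160.1401 F938
G1 X84.6776 Y160.1401 F938
G1 X84.6776 Y170.4534 F938
G00 X150.0877 Y23.3526
M3 S575
G1 X144.9213 Y27.6285 F2579
G1 X130.1989 Y38.1098 F2579
G1 X109.5891 Y52.6736 F2579
G1 X86.7602 Y69.1972 F2579
G1 X65.3809 Y85.5576 F2579
G1 X49.1196 Y99.6319 F2579
G00 X19.2669 Y213.0864
M3 S774
G1 X67.8640 Y213.0864 F938
G1 X67.8640 Y155.1758 F938
G1 X19.2669 Y155.1758 F938
G1 X19.2669 Y213.0864 F938
G00 X32.3451 Y170.6440
M3 S774
G1 X46.7565 Y166.0018 F938
G1 X63.8351 Y157.8727 F938
G1 X80.3942 Y148.3181 F938
G1 X93.2472 Y139.3994 F938
G1 X99.2075 Y133.1779 F938
G1 X95.0883 Y131.7150 F938
M5
G00 X0.0000 Y0.0000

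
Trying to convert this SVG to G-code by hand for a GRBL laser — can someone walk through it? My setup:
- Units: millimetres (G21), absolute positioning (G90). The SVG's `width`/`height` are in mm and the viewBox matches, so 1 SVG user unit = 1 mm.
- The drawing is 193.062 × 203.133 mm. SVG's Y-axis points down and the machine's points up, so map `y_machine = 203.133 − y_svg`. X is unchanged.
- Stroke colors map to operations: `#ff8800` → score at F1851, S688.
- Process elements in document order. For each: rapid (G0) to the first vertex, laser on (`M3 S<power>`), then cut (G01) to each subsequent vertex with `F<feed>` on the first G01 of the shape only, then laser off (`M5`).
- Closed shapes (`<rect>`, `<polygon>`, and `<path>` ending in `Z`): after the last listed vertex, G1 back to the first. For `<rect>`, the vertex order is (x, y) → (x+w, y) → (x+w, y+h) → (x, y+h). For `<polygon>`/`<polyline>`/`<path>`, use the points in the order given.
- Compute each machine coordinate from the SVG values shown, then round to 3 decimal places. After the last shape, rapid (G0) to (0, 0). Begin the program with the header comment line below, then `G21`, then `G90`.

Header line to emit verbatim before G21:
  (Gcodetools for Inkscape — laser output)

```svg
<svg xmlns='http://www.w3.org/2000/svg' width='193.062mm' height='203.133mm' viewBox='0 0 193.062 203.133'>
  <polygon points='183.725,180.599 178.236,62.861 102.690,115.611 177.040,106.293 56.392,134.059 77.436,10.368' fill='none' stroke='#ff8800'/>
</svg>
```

1 u = 1 mm; y_m = 203.133 − y.

[1] `<polygon>` closed polygon, #ff8800→score S688 F1851: (183.725,22.534) → (178.236,140.272) → (102.690,87.522) → (177.040,96.840) → (56.392,69.074) → (77.436,192.765) → (183.725,22.534) (closed)

(Gcodetools for Inkscape — laser output)
G21
G90
G0 X183.725 Y22.534
M3 S688
G01 X178.236 Y140.272 F1851
G01 X102.690 Y87.522
G01 X177.040 Y96.840
G01 X56.392 Y69.074
G01 X77.436 Y192.765
G01 X183.725 Y22.534
M5
G0 X0.000 Y0.000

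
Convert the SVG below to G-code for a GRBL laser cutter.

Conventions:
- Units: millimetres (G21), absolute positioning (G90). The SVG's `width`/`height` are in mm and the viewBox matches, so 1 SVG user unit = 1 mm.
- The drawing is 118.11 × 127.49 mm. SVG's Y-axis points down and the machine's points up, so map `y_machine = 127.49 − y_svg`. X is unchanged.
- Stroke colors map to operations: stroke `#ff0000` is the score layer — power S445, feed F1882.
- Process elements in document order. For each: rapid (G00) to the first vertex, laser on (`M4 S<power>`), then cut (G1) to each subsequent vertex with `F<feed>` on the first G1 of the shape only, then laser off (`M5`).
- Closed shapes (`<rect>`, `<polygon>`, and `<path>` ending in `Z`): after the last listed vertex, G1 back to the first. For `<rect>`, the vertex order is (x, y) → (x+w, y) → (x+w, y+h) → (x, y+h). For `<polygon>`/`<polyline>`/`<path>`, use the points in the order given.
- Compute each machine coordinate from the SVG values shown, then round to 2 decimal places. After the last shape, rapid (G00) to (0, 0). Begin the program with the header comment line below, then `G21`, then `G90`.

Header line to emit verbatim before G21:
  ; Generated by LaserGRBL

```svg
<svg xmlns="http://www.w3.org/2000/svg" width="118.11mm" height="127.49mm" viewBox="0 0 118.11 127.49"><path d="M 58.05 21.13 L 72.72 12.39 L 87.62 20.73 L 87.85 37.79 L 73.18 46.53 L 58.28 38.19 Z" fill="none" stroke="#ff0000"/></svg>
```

; Generated by LaserGRBL
G21
G90
G00 X58.05 Y106.36
M4 S445
G1 X72.72 Y115.10 F1882
G1 X87.62 Y106.76
G1 X87.85 Y89.70
G1 X73.18 Y80.96
G1 X58.28 Y89.30
G1 X58.05 Y106.36
M5
G00 X0.00 Y0.00

viewBox `0 0 118.11 127.49` with mm width/height → 1 unit = 1 mm. Flip: y_m = 127.49 − y_svg.

**Shape 1** — `<path>` regular polygon, stroke `#ff0000` → score (S445, F1882). Machine vertices: (58.05,106.36) → (72.72,115.10) → (87.62,106.76) → (87.85,89.70) → (73.18,80.96) → (58.28,89.30) → (58.05,106.36). Closed: final G1 returns to the first vertex.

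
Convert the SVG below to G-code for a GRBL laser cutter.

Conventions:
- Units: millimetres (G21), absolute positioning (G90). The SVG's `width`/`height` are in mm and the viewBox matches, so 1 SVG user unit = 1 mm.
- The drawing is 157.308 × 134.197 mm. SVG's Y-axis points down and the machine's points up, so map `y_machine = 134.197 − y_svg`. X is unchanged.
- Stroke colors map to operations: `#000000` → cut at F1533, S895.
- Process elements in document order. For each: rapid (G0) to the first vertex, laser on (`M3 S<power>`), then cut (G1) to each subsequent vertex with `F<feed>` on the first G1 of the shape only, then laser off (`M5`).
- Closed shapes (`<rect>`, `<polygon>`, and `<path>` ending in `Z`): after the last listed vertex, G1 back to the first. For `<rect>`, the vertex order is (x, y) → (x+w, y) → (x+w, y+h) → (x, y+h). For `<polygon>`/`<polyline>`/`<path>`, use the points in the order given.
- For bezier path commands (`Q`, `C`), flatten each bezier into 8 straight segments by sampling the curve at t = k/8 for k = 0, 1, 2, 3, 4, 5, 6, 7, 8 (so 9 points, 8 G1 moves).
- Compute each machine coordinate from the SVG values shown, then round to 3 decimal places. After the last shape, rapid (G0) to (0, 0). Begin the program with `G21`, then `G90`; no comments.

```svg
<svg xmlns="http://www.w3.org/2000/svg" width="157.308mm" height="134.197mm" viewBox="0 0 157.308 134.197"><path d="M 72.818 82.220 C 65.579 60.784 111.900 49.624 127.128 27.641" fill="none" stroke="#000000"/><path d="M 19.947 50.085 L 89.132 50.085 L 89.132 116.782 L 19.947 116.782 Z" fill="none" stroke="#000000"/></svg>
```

G21
G90
G0 X72.818 Y51.977
M3 S895
G1 X72.449 Y59.575 F1533
G1 X76.109 Y66.457
G1 X82.806 Y72.870
G1 X91.548 Y79.061
G1 X101.343 Y85.278
G1 X111.200 Y91.768
G1 X120.125 Y98.778
G1 X127.128 Y106.556
M5
G0 X19.947 Y84.112
M3 S895
G1 X89.132 Y84.112 F1533
G1 X89.132 Y17.415
G1 X19.947 Y17.415
G1 X19.947 Y84.112
M5
G0 X0.000 Y0.000

viewBox `0 0 157.308 134.197` with mm width/height → 1 unit = 1 mm. Flip: y_m = 134.197 − y_svg.

**Shape 1** — `<path>` cubic bezier, stroke `#000000` → cut (S895, F1533). Control points (SVG): P0=(72.818,82.220), P1=(65.579,60.784), P2=(111.900,49.624), P3=(127.128,27.641); sampled at t=k/8. Machine vertices: (72.818,51.977) → (72.449,59.575) → (76.109,66.457) → (82.806,72.870) → (91.548,79.061) → (101.343,85.278) → (111.200,91.768) → (120.125,98.778) → (127.128,106.556). Open path.

**Shape 2** — `<path>` rectangle, stroke `#000000` → cut (S895, F1533). Machine vertices: (19.947,84.112) → (89.132,84.112) → (89.132,17.415) → (19.947,17.415) → (19.947,84.112). Closed: final G1 returns to the first vertex.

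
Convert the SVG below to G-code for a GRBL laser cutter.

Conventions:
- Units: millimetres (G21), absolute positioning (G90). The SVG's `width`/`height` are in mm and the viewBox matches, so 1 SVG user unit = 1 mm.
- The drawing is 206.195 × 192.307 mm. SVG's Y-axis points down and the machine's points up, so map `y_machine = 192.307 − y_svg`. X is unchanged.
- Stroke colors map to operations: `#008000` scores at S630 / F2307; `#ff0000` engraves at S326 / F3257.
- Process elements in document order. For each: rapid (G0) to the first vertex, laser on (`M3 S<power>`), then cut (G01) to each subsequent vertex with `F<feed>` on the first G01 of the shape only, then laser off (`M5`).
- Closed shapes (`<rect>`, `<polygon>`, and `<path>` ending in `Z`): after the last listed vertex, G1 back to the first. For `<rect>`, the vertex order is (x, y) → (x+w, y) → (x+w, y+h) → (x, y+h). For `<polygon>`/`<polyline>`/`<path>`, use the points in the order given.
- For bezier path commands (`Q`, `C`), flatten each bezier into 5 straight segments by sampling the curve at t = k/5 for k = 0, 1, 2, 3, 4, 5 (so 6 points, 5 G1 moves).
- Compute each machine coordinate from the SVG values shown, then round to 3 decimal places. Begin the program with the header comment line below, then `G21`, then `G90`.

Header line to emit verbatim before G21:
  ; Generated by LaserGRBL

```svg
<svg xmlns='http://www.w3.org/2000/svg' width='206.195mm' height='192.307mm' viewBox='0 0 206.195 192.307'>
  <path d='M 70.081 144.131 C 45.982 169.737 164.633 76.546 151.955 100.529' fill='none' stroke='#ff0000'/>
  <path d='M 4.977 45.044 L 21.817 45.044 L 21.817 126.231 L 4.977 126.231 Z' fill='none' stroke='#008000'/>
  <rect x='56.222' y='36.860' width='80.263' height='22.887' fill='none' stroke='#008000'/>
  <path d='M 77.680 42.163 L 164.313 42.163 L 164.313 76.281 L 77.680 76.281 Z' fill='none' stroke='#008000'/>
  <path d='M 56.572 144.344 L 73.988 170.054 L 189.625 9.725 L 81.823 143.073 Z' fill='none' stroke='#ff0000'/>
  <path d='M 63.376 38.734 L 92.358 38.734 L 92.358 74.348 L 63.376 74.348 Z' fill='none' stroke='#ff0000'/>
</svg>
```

1 u = 1 mm; y_m = 192.307 − y.

[1] `<path>` cubic bezier, #ff0000→engrave S326 F3257: (70.081,48.176) → (70.559,45.180) → (92.141,59.369) → (121.672,79.416) → (145.995,93.995) → (151.955,91.778)

[2] `<path>` rectangle, #008000→score S630 F2307: (4.977,147.263) → (21.817,147.263) → (21.817,66.076) → (4.977,66.076) → (4.977,147.263) (closed)

[3] `<rect>` rectangle, #008000→score S630 F2307: (56.222,155.447) → (136.485,155.447) → (136.485,132.560) → (56.222,132.560) → (56.222,155.447) (closed)

[4] `<path>` rectangle, #008000→score S630 F2307: (77.680,150.144) → (164.313,150.144) → (164.313,116.026) → (77.680,116.026) → (77.680,150.144) (closed)

[5] `<path>` closed polygon, #ff0000→engrave S326 F3257: (56.572,47.963) → (73.988,22.253) → (189.625,182.582) → (81.823,49.234) → (56.572,47.963) (closed)

[6] `<path>` rectangle, #ff0000→engrave S326 F3257: (63.376,153.573) → (92.358,153.573) → (92.358,117.959) → (63.376,117.959) → (63.376,153.573) (closed)

; Generated by LaserGRBL
G21
G90
G0 X70.081 Y48.176
M3 S326
G01 X70.559 Y45.180 F3257
G01 X92.141 Y59.369
G01 X121.672 Y79.416
G01 X145.995 Y93.995
G01 X151.955 Y91.778
M5
G0 X4.977 Y147.263
M3 S630
G01 X21.817 Y147.263 F2307
G01 X21.817 Y66.076
G01 X4.977 Y66.076
G01 X4.977 Y147.263
M5
G0 X56.222 Y155.447
M3 S630
G01 X136.485 Y155.447 F2307
G01 X136.485 Y132.560
G01 X56.222 Y132.560
G01 X56.222 Y155.447
M5
G0 X77.680 Y150.144
M3 S630
G01 X164.313 Y150.144 F2307
G01 X164.313 Y116.026
G01 X77.680 Y116.026
G01 X77.680 Y150.144
M5
G0 X56.572 Y47.963
M3 S326
G01 X73.988 Y22.253 F3257
G01 X189.625 Y182.582
G01 X81.823 Y49.234
G01 X56.572 Y47.963
M5
G0 X63.376 Y153.573
M3 S326
G01 X92.358 Y153.573 F3257
G01 X92.358 Y117.959
G01 X63.376 Y117.959
G01 X63.376 Y153.573
M5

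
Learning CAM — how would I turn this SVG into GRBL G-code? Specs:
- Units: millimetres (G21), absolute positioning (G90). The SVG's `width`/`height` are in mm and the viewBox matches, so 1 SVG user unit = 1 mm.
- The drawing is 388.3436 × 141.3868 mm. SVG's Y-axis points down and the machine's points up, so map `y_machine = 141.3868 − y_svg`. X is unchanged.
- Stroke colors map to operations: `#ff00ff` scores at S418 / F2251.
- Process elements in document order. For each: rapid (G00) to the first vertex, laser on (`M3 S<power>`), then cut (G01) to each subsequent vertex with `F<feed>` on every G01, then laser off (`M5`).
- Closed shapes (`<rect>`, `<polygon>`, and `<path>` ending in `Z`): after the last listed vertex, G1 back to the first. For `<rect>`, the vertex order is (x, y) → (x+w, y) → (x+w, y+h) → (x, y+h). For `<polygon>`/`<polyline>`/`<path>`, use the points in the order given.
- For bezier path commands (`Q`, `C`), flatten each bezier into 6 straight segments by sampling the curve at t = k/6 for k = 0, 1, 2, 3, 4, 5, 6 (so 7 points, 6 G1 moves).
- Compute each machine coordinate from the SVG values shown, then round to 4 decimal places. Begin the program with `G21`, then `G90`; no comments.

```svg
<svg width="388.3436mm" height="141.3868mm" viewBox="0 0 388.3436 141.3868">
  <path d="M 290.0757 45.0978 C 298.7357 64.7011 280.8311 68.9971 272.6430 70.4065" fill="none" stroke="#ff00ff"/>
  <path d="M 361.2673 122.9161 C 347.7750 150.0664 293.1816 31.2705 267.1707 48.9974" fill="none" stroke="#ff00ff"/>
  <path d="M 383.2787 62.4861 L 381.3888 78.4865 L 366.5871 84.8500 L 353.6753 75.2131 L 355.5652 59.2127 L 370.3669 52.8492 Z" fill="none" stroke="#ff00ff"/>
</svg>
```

G21
G90
G00 X290.0757 Y96.2890
M3 S418
G01 X292.3600 Y87.7055 F2251
G01 X291.2246 Y81.3281 F2251
G01 X287.6774 Y76.8119 F2251
G01 X282.7262 Y73.8119 F2251
G01 X277.3788 Y71.9831 F2251
G01 X272.6430 Y70.9803 F2251
M5
G00 X361.2673 Y18.4707
M3 S418
G01 X351.4187 Y15.7500 F2251
G01 X336.6555 Y29.5073 F2251
G01 X318.9135 Y51.8963 F2251
G01 X300.1282 Y75.0705 F2251
G01 X282.2354 Y91.1837 F2251
G01 X267.1707 Y92.3894 F2251
M5
G00 X383.2787 Y78.9007
M3 S418
G01 X381.3888 Y62.9003 F2251
G01 X366.5871 Y56.5368 F2251
G01 X353.6753 Y66.1737 F2251
G01 X355.5652 Y82.1741 F2251
G01 X370.3669 Y88.5376 F2251
G01 X383.2787 Y78.9007 F2251
M5

viewBox `0 0 388.3436 141.3868` with mm width/height → 1 unit = 1 mm. Flip: y_m = 141.3868 − y_svg.

**Shape 1** — `<path>` cubic bezier, stroke `#ff00ff` → score (S418, F2251). Control points (SVG): P0=(290.0757,45.0978), P1=(298.7357,64.7011), P2=(280.8311,68.9971), P3=(272.6430,70.4065); sampled at t=k/6. Machine vertices: (290.0757,96.2890) → (292.3600,87.7055) → (291.2246,81.3281) → (287.6774,76.8119) → (282.7262,73.8119) → (277.3788,71.9831) → (272.6430,70.9803). Open path.

**Shape 2** — `<path>` cubic bezier, stroke `#ff00ff` → score (S418, F2251). Control points (SVG): P0=(361.2673,122.9161), P1=(347.7750,150.0664), P2=(293.1816,31.2705), P3=(267.1707,48.9974); sampled at t=k/6. Machine vertices: (361.2673,18.4707) → (351.4187,15.7500) → (336.6555,29.5073) → (318.9135,51.8963) → (300.1282,75.0705) → (282.2354,91.1837) → (267.1707,92.3894). Open path.

**Shape 3** — `<path>` regular polygon, stroke `#ff00ff` → score (S418, F2251). Machine vertices: (383.2787,78.9007) → (381.3888,62.9003) → (366.5871,56.5368) → (353.6753,66.1737) → (355.5652,82.1741) → (370.3669,88.5376) → (383.2787,78.9007). Closed: final G1 returns to the first vertex.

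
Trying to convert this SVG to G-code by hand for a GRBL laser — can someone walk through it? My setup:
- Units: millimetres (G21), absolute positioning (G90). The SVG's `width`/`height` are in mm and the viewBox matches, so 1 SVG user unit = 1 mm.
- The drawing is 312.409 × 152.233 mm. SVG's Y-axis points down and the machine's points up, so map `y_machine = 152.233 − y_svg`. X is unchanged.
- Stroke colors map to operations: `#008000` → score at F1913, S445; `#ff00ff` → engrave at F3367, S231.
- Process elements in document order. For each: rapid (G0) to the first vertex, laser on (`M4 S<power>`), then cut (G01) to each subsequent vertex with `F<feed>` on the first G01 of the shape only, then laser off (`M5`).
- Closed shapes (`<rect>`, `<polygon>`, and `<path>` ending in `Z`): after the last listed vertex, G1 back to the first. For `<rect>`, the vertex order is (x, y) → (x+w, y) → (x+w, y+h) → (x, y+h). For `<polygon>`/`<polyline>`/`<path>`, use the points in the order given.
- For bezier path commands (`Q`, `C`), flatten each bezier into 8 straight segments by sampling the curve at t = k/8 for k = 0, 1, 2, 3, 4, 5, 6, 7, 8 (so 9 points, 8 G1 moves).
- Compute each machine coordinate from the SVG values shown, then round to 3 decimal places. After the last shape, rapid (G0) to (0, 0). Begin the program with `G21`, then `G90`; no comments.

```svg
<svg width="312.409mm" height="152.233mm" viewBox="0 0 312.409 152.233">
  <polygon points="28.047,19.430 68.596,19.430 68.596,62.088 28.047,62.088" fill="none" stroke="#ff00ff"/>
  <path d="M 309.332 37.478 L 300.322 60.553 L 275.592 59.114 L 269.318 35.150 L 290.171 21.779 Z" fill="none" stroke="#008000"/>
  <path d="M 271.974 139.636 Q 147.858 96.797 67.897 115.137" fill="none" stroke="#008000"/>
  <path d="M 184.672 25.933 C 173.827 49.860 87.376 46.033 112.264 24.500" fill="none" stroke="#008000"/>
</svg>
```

viewBox `0 0 312.409 152.233` with mm width/height → 1 unit = 1 mm. Flip: y_m = 152.233 − y_svg.

**Shape 1** — `<polygon>` rectangle, stroke `#ff00ff` → engrave (S231, F3367). Machine vertices: (28.047,132.803) → (68.596,132.803) → (68.596,90.145) → (28.047,90.145) → (28.047,132.803). Closed: final G1 returns to the first vertex.

**Shape 2** — `<path>` regular polygon, stroke `#008000` → score (S445, F1913). Machine vertices: (309.332,114.755) → (300.322,91.680) → (275.592,93.119) → (269.318,117.083) → (290.171,130.454) → (309.332,114.755). Closed: final G1 returns to the first vertex.

**Shape 3** — `<path>` quadratic bezier, stroke `#008000` → score (S445, F1913). Control points (SVG): P0=(271.974,139.636), P1=(147.858,96.797), P2=(67.897,115.137); sampled at t=k/8. Machine vertices: (271.974,12.597) → (241.635,22.351) → (212.676,30.193) → (185.096,36.123) → (158.897,40.141) → (134.077,42.248) → (110.637,42.442) → (88.577,40.725) → (67.897,37.096). Open path.

**Shape 4** — `<path>` cubic bezier, stroke `#008000` → score (S445, F1913). Control points (SVG): P0=(184.672,25.933), P1=(173.827,49.860), P2=(87.376,46.033), P3=(112.264,24.500); sampled at t=k/8. Machine vertices: (184.672,126.300) → (177.426,118.609) → (165.283,113.402) → (150.434,110.561) → (135.068,109.969) → (121.378,111.508) → (111.553,115.060) → (107.785,120.508) → (112.264,127.733). Open path.

G21
G90
G0 X28.047 Y132.803
M4 S231
G01 X68.596 Y132.803 F3367
G01 X68.596 Y90.145
G01 X28.047 Y90.145
G01 X28.047 Y132.803
M5
G0 X309.332 Y114.755
M4 S445
G01 X300.322 Y91.680 F1913
G01 X275.592 Y93.119
G01 X269.318 Y117.083
G01 X290.171 Y130.454
G01 X309.332 Y114.755
M5
G0 X271.974 Y12.597
M4 S445
G01 X241.635 Y22.351 F1913
G01 X212.676 Y30.193
G01 X185.096 Y36.123
G01 X158.897 Y40.141
G01 X134.077 Y42.248
G01 X110.637 Y42.442
G01 X88.577 Y40.725
G01 X67.897 Y37.096
M5
G0 X184.672 Y126.300
M4 S445
G01 X177.426 Y118.609 F1913
G01 X165.283 Y113.402
G01 X150.434 Y110.561
G01 X135.068 Y109.969
G01 X121.378 Y111.508
G01 X111.553 Y115.060
G01 X107.785 Y120.508
G01 X112.264 Y127.733
M5
G0 X0.000 Y0.000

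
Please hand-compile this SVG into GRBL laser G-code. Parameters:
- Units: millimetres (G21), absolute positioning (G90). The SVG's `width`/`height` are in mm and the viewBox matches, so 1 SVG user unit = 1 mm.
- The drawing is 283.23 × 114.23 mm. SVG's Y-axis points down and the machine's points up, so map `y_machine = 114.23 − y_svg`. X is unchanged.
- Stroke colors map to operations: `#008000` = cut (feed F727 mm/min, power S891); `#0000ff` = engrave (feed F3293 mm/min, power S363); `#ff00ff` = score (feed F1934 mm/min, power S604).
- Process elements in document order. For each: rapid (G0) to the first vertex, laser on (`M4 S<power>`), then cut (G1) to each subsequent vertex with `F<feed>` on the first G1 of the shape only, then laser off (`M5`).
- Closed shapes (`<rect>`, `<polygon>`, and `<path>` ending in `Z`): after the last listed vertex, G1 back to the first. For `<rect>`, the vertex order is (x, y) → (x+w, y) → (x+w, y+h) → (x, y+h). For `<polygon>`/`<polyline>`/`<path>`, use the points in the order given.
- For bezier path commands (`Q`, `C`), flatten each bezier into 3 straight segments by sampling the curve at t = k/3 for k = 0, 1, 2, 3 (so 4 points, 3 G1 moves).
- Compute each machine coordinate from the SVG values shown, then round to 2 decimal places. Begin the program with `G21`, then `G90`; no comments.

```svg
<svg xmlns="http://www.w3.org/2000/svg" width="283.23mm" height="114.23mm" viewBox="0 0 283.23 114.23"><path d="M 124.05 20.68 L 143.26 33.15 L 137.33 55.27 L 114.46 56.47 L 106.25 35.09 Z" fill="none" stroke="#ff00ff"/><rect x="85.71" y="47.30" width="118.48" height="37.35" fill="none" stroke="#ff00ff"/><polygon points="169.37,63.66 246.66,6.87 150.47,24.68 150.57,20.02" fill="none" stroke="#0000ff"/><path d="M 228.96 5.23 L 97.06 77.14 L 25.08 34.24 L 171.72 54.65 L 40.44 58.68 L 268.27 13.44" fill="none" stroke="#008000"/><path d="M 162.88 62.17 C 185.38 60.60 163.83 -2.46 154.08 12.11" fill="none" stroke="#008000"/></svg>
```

G21
G90
G0 X124.05 Y93.55
M4 S604
G1 X143.26 Y81.08 F1934
G1 X137.33 Y58.96
G1 X114.46 Y57.76
G1 X106.25 Y79.14
G1 X124.05 Y93.55
M5
G0 X85.71 Y66.93
M4 S604
G1 X204.19 Y66.93 F1934
G1 X204.19 Y29.58
G1 X85.71 Y29.58
G1 X85.71 Y66.93
M5
G0 X169.37 Y50.57
M4 S363
G1 X246.66 Y107.36 F3293
G1 X150.47 Y89.55
G1 X150.57 Y94.21
G1 X169.37 Y50.57
M5
G0 X228.96 Y109.00
M4 S891
G1 X97.06 Y37.09 F727
G1 X25.08 Y79.99
G1 X171.72 Y59.58
G1 X40.44 Y55.55
G1 X268.27 Y100.79
M5
G0 X162.88 Y52.06
M4 S891
G1 X172.77 Y68.97 F727
G1 X165.69 Y95.97
G1 X154.08 Y102.12
M5

1 u = 1 mm; y_m = 114.23 − y.

[1] `<path>` regular polygon, #ff00ff→score S604 F1934: (124.05,93.55) → (143.26,81.08) → (137.33,58.96) → (114.46,57.76) → (106.25,79.14) → (124.05,93.55) (closed)

[2] `<rect>` rectangle, #ff00ff→score S604 F1934: (85.71,66.93) → (204.19,66.93) → (204.19,29.58) → (85.71,29.58) → (85.71,66.93) (closed)

[3] `<polygon>` closed polygon, #0000ff→engrave S363 F3293: (169.37,50.57) → (246.66,107.36) → (150.47,89.55) → (150.57,94.21) → (169.37,50.57) (closed)

[4] `<path>` open polyline, #008000→cut S891 F727: (228.96,109.00) → (97.06,37.09) → (25.08,79.99) → (171.72,59.58) → (40.44,55.55) → (268.27,100.79)

[5] `<path>` cubic bezier, #008000→cut S891 F727: (162.88,52.06) → (172.77,68.97) → (165.69,95.97) → (154.08,102.12)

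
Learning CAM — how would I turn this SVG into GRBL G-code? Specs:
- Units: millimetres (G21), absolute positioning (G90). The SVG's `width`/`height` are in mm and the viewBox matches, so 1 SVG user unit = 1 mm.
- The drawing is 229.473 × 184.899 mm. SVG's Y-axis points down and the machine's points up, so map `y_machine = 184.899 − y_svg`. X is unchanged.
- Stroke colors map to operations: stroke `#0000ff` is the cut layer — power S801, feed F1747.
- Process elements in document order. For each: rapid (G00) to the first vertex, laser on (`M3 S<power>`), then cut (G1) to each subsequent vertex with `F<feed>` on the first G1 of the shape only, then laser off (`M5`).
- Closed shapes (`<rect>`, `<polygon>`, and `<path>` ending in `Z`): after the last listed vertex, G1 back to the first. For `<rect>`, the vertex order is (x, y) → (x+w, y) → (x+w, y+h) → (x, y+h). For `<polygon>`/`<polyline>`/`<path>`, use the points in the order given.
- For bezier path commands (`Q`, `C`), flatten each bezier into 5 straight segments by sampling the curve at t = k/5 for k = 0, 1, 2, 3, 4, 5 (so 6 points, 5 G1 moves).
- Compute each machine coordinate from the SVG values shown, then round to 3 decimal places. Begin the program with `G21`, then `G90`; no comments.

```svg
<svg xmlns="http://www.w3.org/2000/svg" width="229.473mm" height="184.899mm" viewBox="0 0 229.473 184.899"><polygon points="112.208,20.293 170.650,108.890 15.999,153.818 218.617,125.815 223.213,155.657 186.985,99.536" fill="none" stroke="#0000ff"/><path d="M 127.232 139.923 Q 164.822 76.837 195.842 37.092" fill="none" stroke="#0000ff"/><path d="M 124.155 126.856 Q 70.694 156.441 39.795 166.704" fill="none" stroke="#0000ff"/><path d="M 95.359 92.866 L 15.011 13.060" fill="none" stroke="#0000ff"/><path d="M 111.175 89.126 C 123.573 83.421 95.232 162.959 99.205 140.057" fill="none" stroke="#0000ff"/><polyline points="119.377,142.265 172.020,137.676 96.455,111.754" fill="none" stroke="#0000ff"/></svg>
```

viewBox `0 0 229.473 184.899` with mm width/height → 1 unit = 1 mm. Flip: y_m = 184.899 − y_svg.

**Shape 1** — `<polygon>` closed polygon, stroke `#0000ff` → cut (S801, F1747). Machine vertices: (112.208,164.606) → (170.650,76.009) → (15.999,31.081) → (218.617,59.084) → (223.213,29.242) → (186.985,85.363) → (112.208,164.606). Closed: final G1 returns to the first vertex.

**Shape 2** — `<path>` quadratic bezier, stroke `#0000ff` → cut (S801, F1747). Control points (SVG): P0=(127.232,139.923), P1=(164.822,76.837), P2=(195.842,37.092); sampled at t=k/5. Machine vertices: (127.232,44.976) → (142.005,69.277) → (156.253,91.710) → (169.975,112.276) → (183.171,130.975) → (195.842,147.807). Open path.

**Shape 3** — `<path>` quadratic bezier, stroke `#0000ff` → cut (S801, F1747). Control points (SVG): P0=(124.155,126.856), P1=(70.694,156.441), P2=(39.795,166.704); sampled at t=k/5. Machine vertices: (124.155,58.043) → (103.673,46.982) → (84.996,37.467) → (68.124,29.497) → (53.057,23.073) → (39.795,18.195). Open path.

**Shape 4** — `<path>` line segment, stroke `#0000ff` → cut (S801, F1747). Machine vertices: (95.359,92.033) → (15.011,171.839). Open path.

**Shape 5** — `<path>` cubic bezier, stroke `#0000ff` → cut (S801, F1747). Control points (SVG): P0=(111.175,89.126), P1=(123.573,83.421), P2=(95.232,162.959), P3=(99.205,140.057); sampled at t=k/5. Machine vertices: (111.175,95.773) → (114.310,90.468) → (111.173,73.714) → (105.273,54.519) → (100.114,41.892) → (99.205,44.842). Open path.

**Shape 6** — `<polyline>` open polyline, stroke `#0000ff` → cut (S801, F1747). Machine vertices: (119.377,42.634) → (172.020,47.223) → (96.455,73.145). Open path.

G21
G90
G00 X112.208 Y164.606
M3 S801
G1 X170.650 Y76.009 F1747
G1 X15.999 Y31.081
G1 X218.617 Y59.084
G1 X223.213 Y29.242
G1 X186.985 Y85.363
G1 X112.208 Y164.606
M5
G00 X127.232 Y44.976
M3 S801
G1 X142.005 Y69.277 F1747
G1 X156.253 Y91.710
G1 X169.975 Y112.276
G1 X183.171 Y130.975
G1 X195.842 Y147.807
M5
G00 X124.155 Y58.043
M3 S801
G1 X103.673 Y46.982 F1747
G1 X84.996 Y37.467
G1 X68.124 Y29.497
G1 X53.057 Y23.073
G1 X39.795 Y18.195
M5
G00 X95.359 Y92.033
M3 S801
G1 X15.011 Y171.839 F1747
M5
G00 X111.175 Y95.773
M3 S801
G1 X114.310 Y90.468 F1747
G1 X111.173 Y73.714
G1 X105.273 Y54.519
G1 X100.114 Y41.892
G1 X99.205 Y44.842
M5
G00 X119.377 Y42.634
M3 S801
G1 X172.020 Y47.223 F1747
G1 X96.455 Y73.145
M5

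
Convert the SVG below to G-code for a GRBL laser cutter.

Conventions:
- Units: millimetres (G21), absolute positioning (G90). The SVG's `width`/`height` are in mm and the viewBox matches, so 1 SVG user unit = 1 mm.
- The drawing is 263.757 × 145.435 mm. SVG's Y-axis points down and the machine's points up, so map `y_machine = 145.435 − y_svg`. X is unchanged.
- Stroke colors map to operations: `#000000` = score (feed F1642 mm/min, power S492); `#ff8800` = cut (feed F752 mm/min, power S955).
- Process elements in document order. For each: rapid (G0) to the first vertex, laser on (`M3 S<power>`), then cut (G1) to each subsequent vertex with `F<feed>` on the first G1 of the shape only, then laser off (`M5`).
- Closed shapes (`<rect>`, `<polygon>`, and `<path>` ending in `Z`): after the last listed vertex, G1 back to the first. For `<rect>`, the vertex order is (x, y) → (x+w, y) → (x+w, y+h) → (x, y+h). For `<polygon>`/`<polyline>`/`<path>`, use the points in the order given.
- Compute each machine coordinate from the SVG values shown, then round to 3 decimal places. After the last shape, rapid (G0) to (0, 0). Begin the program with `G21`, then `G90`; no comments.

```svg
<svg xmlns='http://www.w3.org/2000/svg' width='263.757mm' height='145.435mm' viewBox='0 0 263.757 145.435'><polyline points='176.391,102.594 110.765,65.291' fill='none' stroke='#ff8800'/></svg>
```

Since the viewBox matches the mm dimensions, user units are millimetres directly. The only transform is the Y-flip y_m = 145.435 − y_svg.

Shape 1 is a line segment drawn with `<polyline>`. Its stroke #ff8800 means cut at S955, F752. After flipping Y the toolpath is (176.391,42.841) → (110.765,80.144).

G21
G90
G0 X176.391 Y42.841
M3 S955
G1 X110.765 Y80.144 F752
M5
G0 X0.000 Y0.000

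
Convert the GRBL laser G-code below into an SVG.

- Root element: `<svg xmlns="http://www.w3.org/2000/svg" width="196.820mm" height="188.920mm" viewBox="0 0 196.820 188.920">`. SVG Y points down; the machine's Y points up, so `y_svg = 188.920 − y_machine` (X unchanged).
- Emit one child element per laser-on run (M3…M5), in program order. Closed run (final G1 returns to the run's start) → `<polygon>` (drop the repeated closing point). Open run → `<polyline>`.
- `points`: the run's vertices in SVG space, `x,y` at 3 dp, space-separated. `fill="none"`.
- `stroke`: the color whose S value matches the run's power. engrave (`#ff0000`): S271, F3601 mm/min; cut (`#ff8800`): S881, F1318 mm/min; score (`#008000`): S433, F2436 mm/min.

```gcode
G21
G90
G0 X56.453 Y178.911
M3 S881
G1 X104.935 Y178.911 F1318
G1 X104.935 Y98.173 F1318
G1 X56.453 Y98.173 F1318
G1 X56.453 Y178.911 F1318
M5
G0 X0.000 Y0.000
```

Each laser-on run becomes one SVG element. Flip Y back into SVG space with y_svg = 188.920 − y_machine. Every run uses S881, so all elements get stroke `#ff8800` (cut).

Run 1: The run returns to its start, so emit a `<polygon>` with points (Y-flipped): 56.453,10.009 104.935,10.009 104.935,90.747 56.453,90.747.

<svg xmlns="http://www.w3.org/2000/svg" width="196.820mm" height="188.920mm" viewBox="0 0 196.820 188.920">
  <polygon points="56.453,10.009 104.935,10.009 104.935,90.747 56.453,90.747" fill="none" stroke="#ff8800"/>
</svg>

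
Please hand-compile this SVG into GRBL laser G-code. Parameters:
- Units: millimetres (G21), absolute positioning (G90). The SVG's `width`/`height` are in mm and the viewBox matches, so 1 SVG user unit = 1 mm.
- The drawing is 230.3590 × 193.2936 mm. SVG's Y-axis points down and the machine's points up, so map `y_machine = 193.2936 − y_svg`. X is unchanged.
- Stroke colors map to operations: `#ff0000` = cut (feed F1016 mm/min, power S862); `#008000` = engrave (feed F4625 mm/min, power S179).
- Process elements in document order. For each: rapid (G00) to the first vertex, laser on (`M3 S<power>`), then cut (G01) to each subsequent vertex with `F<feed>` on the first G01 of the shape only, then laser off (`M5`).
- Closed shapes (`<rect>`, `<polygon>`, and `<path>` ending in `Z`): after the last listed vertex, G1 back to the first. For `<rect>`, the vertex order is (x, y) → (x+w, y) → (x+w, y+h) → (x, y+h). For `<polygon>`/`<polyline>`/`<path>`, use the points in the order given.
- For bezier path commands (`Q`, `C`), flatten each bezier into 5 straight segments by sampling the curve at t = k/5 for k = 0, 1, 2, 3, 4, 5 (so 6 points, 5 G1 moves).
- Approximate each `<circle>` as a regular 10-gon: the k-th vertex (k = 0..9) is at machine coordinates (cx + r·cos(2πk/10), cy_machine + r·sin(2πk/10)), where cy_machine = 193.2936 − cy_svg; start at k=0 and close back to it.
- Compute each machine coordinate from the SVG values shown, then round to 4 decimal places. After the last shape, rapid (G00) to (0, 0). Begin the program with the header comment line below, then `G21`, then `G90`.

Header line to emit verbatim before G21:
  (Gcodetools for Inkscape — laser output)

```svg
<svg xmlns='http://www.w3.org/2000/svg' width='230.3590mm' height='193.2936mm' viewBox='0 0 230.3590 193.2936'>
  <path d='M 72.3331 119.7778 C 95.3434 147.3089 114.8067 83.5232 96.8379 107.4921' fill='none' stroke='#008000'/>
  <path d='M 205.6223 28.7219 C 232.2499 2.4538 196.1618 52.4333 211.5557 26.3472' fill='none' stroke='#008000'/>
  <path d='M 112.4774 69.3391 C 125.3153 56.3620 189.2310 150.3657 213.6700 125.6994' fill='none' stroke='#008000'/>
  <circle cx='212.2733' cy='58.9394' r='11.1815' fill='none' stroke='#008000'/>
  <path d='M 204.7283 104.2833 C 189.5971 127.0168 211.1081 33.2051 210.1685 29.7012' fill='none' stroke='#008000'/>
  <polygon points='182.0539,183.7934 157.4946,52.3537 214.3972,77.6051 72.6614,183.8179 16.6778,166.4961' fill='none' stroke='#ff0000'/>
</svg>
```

(Gcodetools for Inkscape — laser output)
G21
G90
G00 X72.3331 Y73.5158
M3 S179
G01 X85.4426 Y66.5226 F4625
G01 X96.0743 Y72.8500
G01 X102.6017 Y83.9025
G01 X103.3984 Y91.0849
G01 X96.8379 Y85.8015
M5
G00 X205.6223 Y164.5717
M3 S179
G01 X214.9866 Y172.4014 F4625
G01 X214.7805 Y169.2426
G01 X210.4857 Y162.4065
G01 X207.5836 Y159.2041
G01 X211.5557 Y166.9464
M5
G00 X112.4774 Y123.9545
M3 S179
G01 X125.5850 Y120.7083 F4625
G01 X146.6047 Y102.6179
G01 X171.1899 Y80.5146
G01 X194.9938 Y65.2296
G01 X213.6700 Y67.5942
M5
G00 X223.4548 Y134.3542
M3 S179
G01 X221.3193 Y140.9265 F4625
G01 X215.7286 Y144.9884
G01 X208.8180 Y144.9884
G01 X203.2273 Y140.9265
G01 X201.0918 Y134.3542
G01 X203.2273 Y127.7819
G01 X208.8180 Y123.7200
G01 X215.7286 Y123.7200
G01 X221.3193 Y127.7819
G01 X223.4548 Y134.3542
M5
G00 X204.7283 Y89.0103
M3 S179
G01 X199.5739 Y87.7008 F4625
G01 X200.3772 Y104.4332
G01 X204.3017 Y129.2786
G01 X208.5109 Y152.3079
G01 X210.1685 Y163.5924
M5
G00 X182.0539 Y9.5002
M3 S862
G01 X157.4946 Y140.9399 F1016
G01 X214.3972 Y115.6885
G01 X72.6614 Y9.4757
G01 X16.6778 Y26.7975
G01 X182.0539 Y9.5002
M5
G00 X0.0000 Y0.0000

Since the viewBox matches the mm dimensions, user units are millimetres directly. The only transform is the Y-flip y_m = 193.2936 − y_svg.

Shape 1 is a cubic bezier drawn with `<path>`. Its stroke #008000 means engrave at S179, F4625. After flipping Y the toolpath is (72.3331,73.5158) → (85.4426,66.5226) → (96.0743,72.8500) → (102.6017,83.9025) → (103.3984,91.0849) → (96.8379,85.8015).

Shape 2 is a cubic bezier drawn with `<path>`. Its stroke #008000 means engrave at S179, F4625. After flipping Y the toolpath is (205.6223,164.5717) → (214.9866,172.4014) → (214.7805,169.2426) → (210.4857,162.4065) → (207.5836,159.2041) → (211.5557,166.9464).

Shape 3 is a cubic bezier drawn with `<path>`. Its stroke #008000 means engrave at S179, F4625. After flipping Y the toolpath is (112.4774,123.9545) → (125.5850,120.7083) → (146.6047,102.6179) → (171.1899,80.5146) → (194.9938,65.2296) → (213.6700,67.5942).

Shape 4 is a circle drawn with `<circle>`. Its stroke #008000 means engrave at S179, F4625. After flipping Y the toolpath is (223.4548,134.3542) → (221.3193,140.9265) → (215.7286,144.9884) → (208.8180,144.9884) → (203.2273,140.9265) → (201.0918,134.3542) → (203.2273,127.7819) → (208.8180,123.7200) → (215.7286,123.7200) → (221.3193,127.7819) → (223.4548,134.3542), returning to the start.

Shape 5 is a cubic bezier drawn with `<path>`. Its stroke #008000 means engrave at S179, F4625. After flipping Y the toolpath is (204.7283,89.0103) → (199.5739,87.7008) → (200.3772,104.4332) → (204.3017,129.2786) → (208.5109,152.3079) → (210.1685,163.5924).

Shape 6 is a closed polygon drawn with `<polygon>`. Its stroke #ff0000 means cut at S862, F1016. After flipping Y the toolpath is (182.0539,9.5002) → (157.4946,140.9399) → (214.3972,115.6885) → (72.6614,9.4757) → (16.6778,26.7975) → (182.0539,9.5002), returning to the start.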